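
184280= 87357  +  96923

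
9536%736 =704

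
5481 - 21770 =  - 16289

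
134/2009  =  134/2009 = 0.07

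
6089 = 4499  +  1590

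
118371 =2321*51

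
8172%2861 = 2450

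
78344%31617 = 15110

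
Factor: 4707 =3^2*523^1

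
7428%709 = 338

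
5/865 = 1/173 = 0.01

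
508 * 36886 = 18738088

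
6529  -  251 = 6278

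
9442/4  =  2360 + 1/2  =  2360.50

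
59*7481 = 441379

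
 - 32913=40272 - 73185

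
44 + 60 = 104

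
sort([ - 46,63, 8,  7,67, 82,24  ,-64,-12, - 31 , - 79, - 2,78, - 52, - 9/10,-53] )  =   [ - 79, - 64,  -  53, - 52, - 46, - 31,  -  12, - 2,-9/10,  7, 8,24, 63, 67, 78,  82]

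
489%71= 63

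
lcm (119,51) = 357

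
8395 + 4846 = 13241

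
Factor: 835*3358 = 2^1*5^1 * 23^1 * 73^1*167^1 = 2803930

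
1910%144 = 38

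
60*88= 5280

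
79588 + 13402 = 92990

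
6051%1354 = 635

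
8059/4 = 8059/4 = 2014.75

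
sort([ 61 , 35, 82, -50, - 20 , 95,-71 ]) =[  -  71,  -  50,  -  20 , 35,61, 82, 95 ]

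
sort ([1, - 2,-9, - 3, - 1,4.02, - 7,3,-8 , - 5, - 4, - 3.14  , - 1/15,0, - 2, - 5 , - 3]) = [ - 9, - 8, - 7, - 5, - 5,-4, - 3.14, - 3, - 3, - 2, - 2, - 1, - 1/15, 0, 1,3, 4.02]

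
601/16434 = 601/16434 = 0.04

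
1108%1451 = 1108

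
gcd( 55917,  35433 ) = 9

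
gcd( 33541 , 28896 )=1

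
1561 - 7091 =-5530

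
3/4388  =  3/4388 = 0.00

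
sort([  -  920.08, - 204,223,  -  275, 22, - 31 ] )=[ - 920.08, - 275, - 204, - 31, 22, 223]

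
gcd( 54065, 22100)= 5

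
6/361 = 6/361=0.02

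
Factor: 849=3^1 * 283^1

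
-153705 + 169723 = 16018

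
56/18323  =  56/18323 =0.00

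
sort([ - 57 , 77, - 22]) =[ - 57, - 22, 77 ] 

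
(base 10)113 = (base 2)1110001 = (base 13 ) 89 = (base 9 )135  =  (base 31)3K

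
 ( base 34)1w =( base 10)66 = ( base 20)36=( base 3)2110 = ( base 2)1000010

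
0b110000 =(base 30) 1i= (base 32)1g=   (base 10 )48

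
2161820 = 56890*38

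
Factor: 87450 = 2^1 * 3^1*5^2 *11^1*53^1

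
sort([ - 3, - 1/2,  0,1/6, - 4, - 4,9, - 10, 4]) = [ - 10, - 4, - 4, - 3, - 1/2,0,1/6, 4,9]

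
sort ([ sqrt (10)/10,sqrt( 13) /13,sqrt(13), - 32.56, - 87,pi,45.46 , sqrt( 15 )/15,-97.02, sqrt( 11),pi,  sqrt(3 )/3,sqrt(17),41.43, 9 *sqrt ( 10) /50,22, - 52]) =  [-97.02, - 87 ,  -  52,  -  32.56,sqrt( 15)/15, sqrt(13 ) /13, sqrt(10) /10,9*sqrt(10)/50,sqrt(3) /3,pi,pi,  sqrt( 11), sqrt( 13),sqrt( 17),22, 41.43,45.46 ]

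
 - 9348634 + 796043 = -8552591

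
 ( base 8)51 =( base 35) 16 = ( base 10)41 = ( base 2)101001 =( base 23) 1i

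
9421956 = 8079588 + 1342368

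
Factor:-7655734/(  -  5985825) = 2^1 * 3^ ( - 1) *5^( - 2 )*23^1 * 79811^( - 1 )*166429^1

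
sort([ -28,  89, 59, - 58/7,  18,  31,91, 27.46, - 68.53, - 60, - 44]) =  [ - 68.53, - 60, - 44, - 28, - 58/7,18 , 27.46,  31, 59, 89,91]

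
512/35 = 14 + 22/35=14.63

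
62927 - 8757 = 54170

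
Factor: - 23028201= - 3^2*7^1*365527^1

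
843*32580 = 27464940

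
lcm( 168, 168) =168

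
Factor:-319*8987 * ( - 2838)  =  2^1*3^1*11^3*19^1*29^1*43^2= 8136128814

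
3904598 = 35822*109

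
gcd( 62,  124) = 62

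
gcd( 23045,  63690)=55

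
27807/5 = 27807/5= 5561.40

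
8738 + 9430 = 18168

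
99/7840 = 99/7840  =  0.01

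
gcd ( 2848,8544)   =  2848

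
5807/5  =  5807/5 = 1161.40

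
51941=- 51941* ( - 1)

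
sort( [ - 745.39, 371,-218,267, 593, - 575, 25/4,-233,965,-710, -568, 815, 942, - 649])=[-745.39, - 710,-649, - 575, - 568,  -  233,-218, 25/4,  267, 371,593, 815, 942,965]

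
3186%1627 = 1559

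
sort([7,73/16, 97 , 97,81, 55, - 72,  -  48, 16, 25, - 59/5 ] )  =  [ - 72, -48, - 59/5, 73/16, 7,16,25,55, 81,97,97 ] 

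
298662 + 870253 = 1168915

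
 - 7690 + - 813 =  - 8503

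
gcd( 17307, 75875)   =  1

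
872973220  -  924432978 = - 51459758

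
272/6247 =272/6247 = 0.04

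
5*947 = 4735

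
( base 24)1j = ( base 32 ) 1B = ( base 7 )61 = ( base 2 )101011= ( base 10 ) 43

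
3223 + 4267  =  7490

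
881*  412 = 362972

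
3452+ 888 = 4340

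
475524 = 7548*63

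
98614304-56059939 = 42554365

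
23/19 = 23/19= 1.21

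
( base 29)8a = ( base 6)1042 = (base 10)242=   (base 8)362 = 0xf2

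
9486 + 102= 9588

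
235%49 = 39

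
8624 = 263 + 8361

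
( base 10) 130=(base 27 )4m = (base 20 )6A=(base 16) 82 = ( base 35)3p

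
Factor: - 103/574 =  - 2^ ( - 1)*7^(-1) * 41^( -1)*103^1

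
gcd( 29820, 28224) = 84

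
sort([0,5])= [ 0,5] 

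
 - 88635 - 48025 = -136660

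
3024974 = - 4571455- - 7596429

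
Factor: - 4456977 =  - 3^1 * 7^1*373^1*569^1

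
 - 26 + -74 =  - 100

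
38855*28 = 1087940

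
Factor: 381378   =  2^1 * 3^1*17^1*3739^1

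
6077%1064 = 757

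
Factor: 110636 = 2^2*17^1*1627^1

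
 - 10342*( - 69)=713598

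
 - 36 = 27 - 63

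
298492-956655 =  - 658163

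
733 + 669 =1402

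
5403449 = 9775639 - 4372190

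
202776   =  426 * 476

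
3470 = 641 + 2829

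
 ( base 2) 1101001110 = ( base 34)ou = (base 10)846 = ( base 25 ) 18L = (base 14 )446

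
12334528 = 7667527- - 4667001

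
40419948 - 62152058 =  - 21732110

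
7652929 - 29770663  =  - 22117734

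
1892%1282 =610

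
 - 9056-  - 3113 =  - 5943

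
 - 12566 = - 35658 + 23092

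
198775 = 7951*25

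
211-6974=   -  6763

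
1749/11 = 159  =  159.00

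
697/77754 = 697/77754 = 0.01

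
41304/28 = 10326/7 = 1475.14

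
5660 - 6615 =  - 955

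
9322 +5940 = 15262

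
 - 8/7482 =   -  1 + 3737/3741 = - 0.00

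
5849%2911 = 27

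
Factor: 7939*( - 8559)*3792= -2^4 * 3^4 *17^1 * 79^1*317^1*467^1  =  - 257666024592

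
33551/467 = 71 + 394/467  =  71.84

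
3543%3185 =358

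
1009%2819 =1009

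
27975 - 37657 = - 9682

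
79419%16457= 13591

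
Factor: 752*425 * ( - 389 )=-124324400=- 2^4 *5^2*17^1*47^1*389^1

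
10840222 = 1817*5966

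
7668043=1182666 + 6485377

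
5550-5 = 5545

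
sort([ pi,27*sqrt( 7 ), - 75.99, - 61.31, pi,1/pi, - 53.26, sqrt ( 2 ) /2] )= [ - 75.99, - 61.31,-53.26,1/pi , sqrt( 2) /2, pi, pi, 27*sqrt( 7 )]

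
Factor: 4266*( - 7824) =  - 33377184= -2^5*3^4*79^1*163^1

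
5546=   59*94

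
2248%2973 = 2248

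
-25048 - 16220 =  - 41268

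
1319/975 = 1 + 344/975 = 1.35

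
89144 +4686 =93830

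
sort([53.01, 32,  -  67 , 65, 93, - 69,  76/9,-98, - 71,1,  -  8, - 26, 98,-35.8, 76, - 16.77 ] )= [ - 98, - 71, -69, - 67, - 35.8, - 26, - 16.77,- 8,1, 76/9,32, 53.01,65,76, 93, 98] 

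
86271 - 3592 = 82679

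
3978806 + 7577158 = 11555964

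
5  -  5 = 0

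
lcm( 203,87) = 609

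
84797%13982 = 905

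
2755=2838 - 83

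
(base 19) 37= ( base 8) 100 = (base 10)64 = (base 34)1u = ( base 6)144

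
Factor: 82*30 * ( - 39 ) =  - 2^2*3^2 *5^1*13^1*41^1 = - 95940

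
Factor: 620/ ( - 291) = - 2^2*3^(-1)*5^1*31^1*  97^( - 1) 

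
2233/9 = 248 + 1/9 = 248.11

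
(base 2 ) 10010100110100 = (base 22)JEK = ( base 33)8ok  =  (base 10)9524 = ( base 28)c44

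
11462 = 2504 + 8958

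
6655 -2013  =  4642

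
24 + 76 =100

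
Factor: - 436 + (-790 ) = -1226=   - 2^1*613^1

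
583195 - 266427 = 316768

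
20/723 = 20/723 = 0.03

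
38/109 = 38/109 = 0.35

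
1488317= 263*5659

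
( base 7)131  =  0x47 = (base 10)71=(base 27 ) 2h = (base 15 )4B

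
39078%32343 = 6735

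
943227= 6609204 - 5665977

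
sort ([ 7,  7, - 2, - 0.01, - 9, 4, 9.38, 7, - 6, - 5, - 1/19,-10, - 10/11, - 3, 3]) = [ - 10, - 9  , - 6 , - 5, - 3,- 2,-10/11, - 1/19, - 0.01,3,4, 7,  7, 7 , 9.38]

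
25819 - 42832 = -17013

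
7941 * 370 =2938170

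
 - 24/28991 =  - 1 + 28967/28991 = - 0.00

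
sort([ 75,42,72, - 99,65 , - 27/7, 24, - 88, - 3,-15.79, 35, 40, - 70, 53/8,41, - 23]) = [ - 99, - 88, - 70, - 23, - 15.79,  -  27/7, - 3 , 53/8, 24,35, 40,41,42,65,72,75]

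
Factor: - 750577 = -193^1*3889^1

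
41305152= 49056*842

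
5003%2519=2484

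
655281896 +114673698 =769955594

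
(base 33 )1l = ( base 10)54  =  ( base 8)66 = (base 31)1N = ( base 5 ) 204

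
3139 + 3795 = 6934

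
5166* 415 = 2143890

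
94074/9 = 31358/3 = 10452.67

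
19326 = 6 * 3221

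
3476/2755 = 1+721/2755 = 1.26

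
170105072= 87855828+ 82249244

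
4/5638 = 2/2819 = 0.00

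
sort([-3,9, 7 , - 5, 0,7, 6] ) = [ - 5,  -  3 , 0 , 6,7, 7,  9]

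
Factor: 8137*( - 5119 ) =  - 41653303 = - 79^1*103^1*5119^1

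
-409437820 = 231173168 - 640610988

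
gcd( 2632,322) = 14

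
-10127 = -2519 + -7608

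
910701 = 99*9199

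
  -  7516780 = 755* ( - 9956)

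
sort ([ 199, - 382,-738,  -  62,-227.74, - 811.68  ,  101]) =[ -811.68,-738,-382, - 227.74, -62, 101, 199]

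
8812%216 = 172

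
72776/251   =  72776/251 = 289.94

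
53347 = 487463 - 434116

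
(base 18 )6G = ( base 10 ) 124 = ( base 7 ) 235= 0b1111100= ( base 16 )7c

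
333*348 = 115884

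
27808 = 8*3476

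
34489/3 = 34489/3 = 11496.33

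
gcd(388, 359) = 1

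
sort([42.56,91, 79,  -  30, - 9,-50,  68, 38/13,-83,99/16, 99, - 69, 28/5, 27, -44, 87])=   [ - 83,-69, - 50,-44,- 30, - 9, 38/13, 28/5, 99/16, 27,42.56,68 , 79, 87,  91, 99]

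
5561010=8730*637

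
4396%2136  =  124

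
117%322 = 117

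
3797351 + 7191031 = 10988382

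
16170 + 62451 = 78621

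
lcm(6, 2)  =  6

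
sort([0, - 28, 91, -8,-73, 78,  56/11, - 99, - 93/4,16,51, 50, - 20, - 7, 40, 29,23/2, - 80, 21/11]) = [ - 99, - 80 , -73,  -  28, - 93/4,-20, - 8, - 7, 0, 21/11 , 56/11, 23/2,16, 29, 40,50, 51, 78, 91]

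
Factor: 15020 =2^2*5^1*751^1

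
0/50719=0 = 0.00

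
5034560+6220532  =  11255092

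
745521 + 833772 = 1579293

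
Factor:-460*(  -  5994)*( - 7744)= - 21352066560 = -2^9 * 3^4*5^1*11^2*23^1*37^1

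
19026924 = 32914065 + -13887141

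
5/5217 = 5/5217 = 0.00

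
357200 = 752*475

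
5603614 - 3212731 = 2390883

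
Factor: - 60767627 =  - 53^1*1146559^1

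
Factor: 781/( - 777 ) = - 3^(-1 )*7^( - 1 )*11^1*37^( - 1)*71^1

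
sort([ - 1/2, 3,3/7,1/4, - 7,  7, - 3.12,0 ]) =[ -7, - 3.12, - 1/2,0  ,  1/4 , 3/7,3 , 7 ]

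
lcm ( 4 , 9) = 36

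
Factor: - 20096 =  - 2^7*157^1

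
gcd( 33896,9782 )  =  2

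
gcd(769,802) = 1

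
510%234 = 42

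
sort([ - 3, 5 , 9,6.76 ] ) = [ - 3, 5,6.76,9]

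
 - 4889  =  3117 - 8006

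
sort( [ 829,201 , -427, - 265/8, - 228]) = [-427 , - 228,-265/8 , 201,829]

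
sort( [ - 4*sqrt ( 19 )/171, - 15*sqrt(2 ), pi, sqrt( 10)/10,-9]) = [ - 15*sqrt(2), - 9, - 4*sqrt( 19)/171,  sqrt(10 ) /10 , pi]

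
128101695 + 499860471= 627962166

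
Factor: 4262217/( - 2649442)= - 2^( - 1 )*3^1*29^1*48991^1*1324721^( - 1)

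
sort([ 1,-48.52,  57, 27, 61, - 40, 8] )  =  [ - 48.52, -40, 1,8,27,  57,61 ]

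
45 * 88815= 3996675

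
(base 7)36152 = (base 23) HF9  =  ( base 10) 9347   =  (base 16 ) 2483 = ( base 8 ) 22203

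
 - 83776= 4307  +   - 88083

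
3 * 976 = 2928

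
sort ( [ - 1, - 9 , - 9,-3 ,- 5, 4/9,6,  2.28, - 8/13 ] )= [ - 9, - 9,-5, - 3,- 1,  -  8/13, 4/9,2.28, 6] 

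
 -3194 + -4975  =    -  8169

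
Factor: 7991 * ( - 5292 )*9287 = -2^2 * 3^3 * 7^2*37^1*61^1 * 131^1*251^1= - 392732110764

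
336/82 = 4 + 4/41 = 4.10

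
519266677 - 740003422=-220736745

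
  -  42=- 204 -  - 162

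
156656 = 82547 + 74109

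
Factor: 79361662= 2^1*47^1 * 79^1*10687^1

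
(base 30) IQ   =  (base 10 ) 566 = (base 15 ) 27B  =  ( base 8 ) 1066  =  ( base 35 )G6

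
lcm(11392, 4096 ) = 364544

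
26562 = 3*8854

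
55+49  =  104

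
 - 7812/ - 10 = 781 + 1/5 = 781.20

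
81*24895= 2016495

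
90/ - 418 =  - 1 + 164/209 =- 0.22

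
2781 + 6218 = 8999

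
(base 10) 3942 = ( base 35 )37M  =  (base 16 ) f66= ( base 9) 5360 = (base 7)14331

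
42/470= 21/235  =  0.09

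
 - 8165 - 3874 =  - 12039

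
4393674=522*8417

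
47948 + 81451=129399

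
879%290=9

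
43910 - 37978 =5932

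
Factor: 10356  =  2^2*3^1*863^1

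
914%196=130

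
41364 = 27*1532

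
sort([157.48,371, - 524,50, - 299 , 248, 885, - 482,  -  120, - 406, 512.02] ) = [ - 524, - 482, - 406, - 299, - 120,50,157.48,248,371,  512.02,885] 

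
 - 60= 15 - 75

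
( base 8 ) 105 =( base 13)54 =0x45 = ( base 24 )2L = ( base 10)69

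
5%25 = 5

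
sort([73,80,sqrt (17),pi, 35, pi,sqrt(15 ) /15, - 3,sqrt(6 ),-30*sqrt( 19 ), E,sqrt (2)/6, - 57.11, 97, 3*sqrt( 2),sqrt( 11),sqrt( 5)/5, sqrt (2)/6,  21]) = [ - 30*sqrt(19), - 57.11, - 3 , sqrt(2 )/6,sqrt(2)/6, sqrt(15) /15, sqrt (5 ) /5 , sqrt(6 ), E, pi, pi, sqrt(11 ), sqrt( 17 ),  3 * sqrt(2 ), 21, 35, 73, 80,97] 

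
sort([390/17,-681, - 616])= [ -681, - 616,390/17]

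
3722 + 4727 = 8449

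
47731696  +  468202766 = 515934462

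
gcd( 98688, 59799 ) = 3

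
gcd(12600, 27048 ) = 168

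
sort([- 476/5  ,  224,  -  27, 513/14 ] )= [ - 476/5, - 27, 513/14,224 ]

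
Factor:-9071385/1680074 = -2^( - 1)*3^1*5^1*11^ ( - 1 ) * 76367^( - 1)*604759^1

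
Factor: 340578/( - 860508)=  - 357/902= - 2^( - 1 )* 3^1*7^1*11^( - 1)*17^1*41^( - 1)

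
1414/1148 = 101/82 = 1.23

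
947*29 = 27463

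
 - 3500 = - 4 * 875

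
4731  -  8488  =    -  3757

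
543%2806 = 543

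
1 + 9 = 10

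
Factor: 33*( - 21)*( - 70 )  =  48510 = 2^1*3^2*5^1*7^2*11^1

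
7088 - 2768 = 4320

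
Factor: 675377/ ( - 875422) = -2^( - 1 )*47^( - 1)*67^(- 1)*139^( - 1 )*431^1*1567^1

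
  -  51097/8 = -51097/8 = - 6387.12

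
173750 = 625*278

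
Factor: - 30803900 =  - 2^2*5^2*23^1 * 59^1*227^1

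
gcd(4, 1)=1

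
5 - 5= 0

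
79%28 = 23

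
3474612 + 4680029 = 8154641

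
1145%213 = 80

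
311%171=140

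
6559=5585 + 974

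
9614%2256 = 590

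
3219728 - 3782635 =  - 562907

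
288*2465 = 709920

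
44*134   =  5896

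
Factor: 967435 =5^1*7^1*131^1 * 211^1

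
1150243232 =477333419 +672909813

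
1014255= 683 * 1485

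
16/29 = 16/29 = 0.55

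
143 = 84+59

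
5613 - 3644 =1969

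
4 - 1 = 3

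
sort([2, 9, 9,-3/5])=[ - 3/5, 2,9,  9]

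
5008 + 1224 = 6232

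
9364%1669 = 1019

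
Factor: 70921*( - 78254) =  - 2^1 * 11^1*3557^1*70921^1 = - 5549851934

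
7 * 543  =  3801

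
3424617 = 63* 54359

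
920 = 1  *920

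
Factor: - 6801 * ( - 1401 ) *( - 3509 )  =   - 3^2*11^2*29^1*467^1*2267^1= -33434457309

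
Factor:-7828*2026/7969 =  - 15859528/7969 = - 2^3*13^ ( - 1 ) * 19^1*103^1*613^( - 1)*1013^1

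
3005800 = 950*3164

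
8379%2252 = 1623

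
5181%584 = 509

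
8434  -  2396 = 6038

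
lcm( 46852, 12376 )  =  655928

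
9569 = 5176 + 4393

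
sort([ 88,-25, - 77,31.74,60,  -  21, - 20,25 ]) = [ - 77, - 25,-21, - 20, 25,31.74,60,  88 ]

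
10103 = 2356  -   - 7747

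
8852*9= 79668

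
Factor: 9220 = 2^2*5^1*461^1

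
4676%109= 98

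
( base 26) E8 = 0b101110100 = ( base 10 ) 372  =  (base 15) 19c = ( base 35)am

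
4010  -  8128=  - 4118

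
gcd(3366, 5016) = 66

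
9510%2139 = 954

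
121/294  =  121/294 = 0.41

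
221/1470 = 221/1470 = 0.15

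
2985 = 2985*1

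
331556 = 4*82889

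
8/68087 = 8/68087 = 0.00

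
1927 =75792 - 73865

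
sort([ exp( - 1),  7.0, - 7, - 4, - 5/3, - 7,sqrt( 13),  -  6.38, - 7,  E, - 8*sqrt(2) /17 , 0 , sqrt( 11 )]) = [ - 7, - 7, - 7,-6.38, - 4, - 5/3, - 8*sqrt(2)/17, 0, exp( - 1) , E, sqrt( 11 ),sqrt(13 ),7.0]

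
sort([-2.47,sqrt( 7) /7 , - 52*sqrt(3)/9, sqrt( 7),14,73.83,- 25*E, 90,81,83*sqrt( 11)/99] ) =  [ - 25*E, - 52*sqrt(3) /9,-2.47, sqrt ( 7)/7,  sqrt(7) , 83*sqrt(11)/99, 14,73.83, 81,90 ]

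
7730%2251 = 977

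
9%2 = 1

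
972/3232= 243/808 = 0.30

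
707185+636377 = 1343562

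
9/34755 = 3/11585 =0.00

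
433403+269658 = 703061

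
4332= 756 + 3576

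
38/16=19/8 = 2.38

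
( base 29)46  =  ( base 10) 122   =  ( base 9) 145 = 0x7a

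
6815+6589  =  13404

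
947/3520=947/3520 = 0.27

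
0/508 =0 = 0.00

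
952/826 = 68/59 = 1.15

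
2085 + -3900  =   - 1815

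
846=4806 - 3960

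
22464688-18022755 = 4441933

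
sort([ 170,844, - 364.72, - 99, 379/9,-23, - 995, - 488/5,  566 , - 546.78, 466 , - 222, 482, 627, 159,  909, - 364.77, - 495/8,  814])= [ - 995, - 546.78,- 364.77, - 364.72, - 222 ,-99, - 488/5, - 495/8, - 23, 379/9,159, 170, 466, 482, 566,  627, 814, 844, 909]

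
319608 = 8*39951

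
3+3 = 6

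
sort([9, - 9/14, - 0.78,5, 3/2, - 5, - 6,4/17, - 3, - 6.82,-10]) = [ - 10,  -  6.82, - 6, - 5,-3 , - 0.78, - 9/14, 4/17, 3/2,5,9]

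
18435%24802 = 18435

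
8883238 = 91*97618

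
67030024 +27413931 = 94443955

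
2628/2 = 1314 = 1314.00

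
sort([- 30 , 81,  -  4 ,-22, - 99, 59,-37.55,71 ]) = [-99, - 37.55,-30, - 22, - 4,59 , 71,81 ] 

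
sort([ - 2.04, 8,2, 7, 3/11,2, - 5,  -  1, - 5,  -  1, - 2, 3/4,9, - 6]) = [ - 6, - 5 , - 5, - 2.04, - 2,  -  1, - 1,3/11 , 3/4,2 , 2, 7,8,9] 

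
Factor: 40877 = 41^1*997^1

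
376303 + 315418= 691721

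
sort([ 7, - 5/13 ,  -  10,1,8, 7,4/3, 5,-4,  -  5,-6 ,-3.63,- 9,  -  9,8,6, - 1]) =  [  -  10,- 9,-9,- 6,-5, -4, - 3.63,  -  1,-5/13, 1,4/3,5,6,7  ,  7 , 8,8]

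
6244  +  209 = 6453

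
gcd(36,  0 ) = 36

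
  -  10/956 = -5/478 = -0.01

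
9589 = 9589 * 1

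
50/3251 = 50/3251 = 0.02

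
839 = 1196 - 357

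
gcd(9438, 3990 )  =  6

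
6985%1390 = 35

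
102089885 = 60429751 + 41660134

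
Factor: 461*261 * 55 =3^2*5^1*11^1*29^1 * 461^1=6617655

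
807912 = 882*916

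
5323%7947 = 5323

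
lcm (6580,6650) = 625100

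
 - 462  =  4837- 5299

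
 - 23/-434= 23/434=0.05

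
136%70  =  66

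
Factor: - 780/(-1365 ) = 4/7=2^2 * 7^ (- 1 )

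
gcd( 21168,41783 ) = 7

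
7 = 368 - 361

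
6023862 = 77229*78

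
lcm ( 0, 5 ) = 0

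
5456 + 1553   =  7009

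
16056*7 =112392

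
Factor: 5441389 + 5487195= 10928584 = 2^3*601^1*2273^1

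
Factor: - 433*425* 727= - 133786175 =- 5^2*17^1*433^1*727^1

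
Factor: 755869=755869^1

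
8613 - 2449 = 6164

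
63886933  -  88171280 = -24284347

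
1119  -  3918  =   - 2799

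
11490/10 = 1149=   1149.00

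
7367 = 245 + 7122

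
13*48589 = 631657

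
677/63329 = 677/63329= 0.01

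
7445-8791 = -1346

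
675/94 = 7 + 17/94= 7.18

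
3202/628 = 5 + 31/314 = 5.10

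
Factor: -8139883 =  - 47^1*173189^1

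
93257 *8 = 746056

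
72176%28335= 15506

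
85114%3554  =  3372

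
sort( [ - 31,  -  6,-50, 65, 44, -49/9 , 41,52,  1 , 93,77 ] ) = [-50,-31, - 6, -49/9,1,41,44,52,65,77, 93]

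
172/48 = 43/12 = 3.58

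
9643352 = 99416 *97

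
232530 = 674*345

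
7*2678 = 18746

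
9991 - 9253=738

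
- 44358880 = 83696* (- 530)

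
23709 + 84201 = 107910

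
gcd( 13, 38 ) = 1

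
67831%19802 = 8425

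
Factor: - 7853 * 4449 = - 34937997   =  - 3^1*1483^1*7853^1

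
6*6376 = 38256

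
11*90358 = 993938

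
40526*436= 17669336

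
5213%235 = 43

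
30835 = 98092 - 67257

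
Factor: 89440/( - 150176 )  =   - 5^1*19^ ( - 2)*43^1 =- 215/361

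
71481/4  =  17870 + 1/4= 17870.25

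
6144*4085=25098240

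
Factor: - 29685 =-3^1*5^1*1979^1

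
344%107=23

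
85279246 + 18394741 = 103673987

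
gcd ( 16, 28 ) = 4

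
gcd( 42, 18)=6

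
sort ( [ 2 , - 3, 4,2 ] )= [ -3,2,2,  4]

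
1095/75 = 73/5 = 14.60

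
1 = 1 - 0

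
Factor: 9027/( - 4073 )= - 3^2*17^1 * 59^1*4073^( - 1)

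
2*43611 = 87222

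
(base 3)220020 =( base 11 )545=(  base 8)1216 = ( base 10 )654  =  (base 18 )206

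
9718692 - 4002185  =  5716507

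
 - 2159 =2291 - 4450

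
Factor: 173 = 173^1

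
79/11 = 7+2/11=7.18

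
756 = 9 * 84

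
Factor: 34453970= 2^1  *5^1*3445397^1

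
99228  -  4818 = 94410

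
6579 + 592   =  7171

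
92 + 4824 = 4916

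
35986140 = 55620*647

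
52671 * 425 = 22385175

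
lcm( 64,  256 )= 256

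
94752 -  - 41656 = 136408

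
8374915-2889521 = 5485394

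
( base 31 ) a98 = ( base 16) 26A9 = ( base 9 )14516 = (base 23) ig7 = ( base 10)9897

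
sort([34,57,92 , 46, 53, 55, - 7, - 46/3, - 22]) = [ - 22,-46/3, - 7,34,46, 53, 55,57 , 92]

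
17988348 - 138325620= - 120337272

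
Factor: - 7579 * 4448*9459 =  - 318876056928 = - 2^5 * 3^2*11^1 * 13^1 * 53^1 * 139^1*1051^1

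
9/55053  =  1/6117 =0.00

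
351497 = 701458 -349961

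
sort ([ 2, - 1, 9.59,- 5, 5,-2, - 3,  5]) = [ - 5,  -  3, - 2, - 1, 2, 5, 5,9.59]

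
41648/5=8329 + 3/5 = 8329.60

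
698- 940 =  - 242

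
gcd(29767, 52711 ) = 1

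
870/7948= 435/3974 = 0.11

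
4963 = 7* 709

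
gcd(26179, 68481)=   1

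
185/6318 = 185/6318= 0.03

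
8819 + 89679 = 98498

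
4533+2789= 7322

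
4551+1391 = 5942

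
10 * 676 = 6760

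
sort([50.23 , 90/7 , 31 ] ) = [90/7,31,50.23 ] 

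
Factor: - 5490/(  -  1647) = 2^1*3^ ( - 1 )*5^1 = 10/3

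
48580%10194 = 7804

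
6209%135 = 134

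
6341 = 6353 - 12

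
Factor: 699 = 3^1 * 233^1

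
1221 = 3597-2376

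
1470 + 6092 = 7562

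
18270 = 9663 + 8607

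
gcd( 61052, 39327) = 1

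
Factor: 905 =5^1 * 181^1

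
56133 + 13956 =70089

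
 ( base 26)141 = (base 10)781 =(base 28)rp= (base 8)1415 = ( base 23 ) 1AM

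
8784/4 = 2196 = 2196.00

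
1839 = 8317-6478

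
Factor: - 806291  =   - 806291^1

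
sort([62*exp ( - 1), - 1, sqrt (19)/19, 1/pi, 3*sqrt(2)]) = [-1, sqrt( 19) /19, 1/pi, 3*sqrt( 2 ), 62*exp(-1 )] 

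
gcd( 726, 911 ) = 1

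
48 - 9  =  39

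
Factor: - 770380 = -2^2*5^1 *13^1 * 2963^1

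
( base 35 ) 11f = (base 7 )3501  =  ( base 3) 1202020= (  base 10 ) 1275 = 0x4fb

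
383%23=15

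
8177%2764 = 2649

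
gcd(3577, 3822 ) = 49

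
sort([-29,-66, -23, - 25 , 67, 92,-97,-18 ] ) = [-97,-66, -29,-25,  -  23, - 18, 67,  92]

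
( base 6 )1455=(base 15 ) 1B5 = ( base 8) 613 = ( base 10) 395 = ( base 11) 32A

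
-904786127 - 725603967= - 1630390094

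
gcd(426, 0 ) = 426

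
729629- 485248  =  244381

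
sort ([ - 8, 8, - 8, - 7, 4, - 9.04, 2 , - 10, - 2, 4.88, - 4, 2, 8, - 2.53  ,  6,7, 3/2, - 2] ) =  [ - 10, - 9.04, - 8, - 8,-7, - 4, - 2.53,  -  2,-2, 3/2,2 , 2,4,4.88, 6,  7, 8,8] 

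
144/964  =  36/241 = 0.15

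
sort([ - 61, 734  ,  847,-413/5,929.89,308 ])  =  [ - 413/5, - 61,  308, 734,  847,929.89]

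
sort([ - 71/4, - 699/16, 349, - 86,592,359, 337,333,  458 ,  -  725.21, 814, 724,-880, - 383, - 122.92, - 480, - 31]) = [ - 880, - 725.21, - 480, - 383,-122.92, - 86,  -  699/16, - 31, - 71/4,333,337,  349 , 359 , 458,  592,724,814 ]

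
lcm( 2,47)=94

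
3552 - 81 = 3471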